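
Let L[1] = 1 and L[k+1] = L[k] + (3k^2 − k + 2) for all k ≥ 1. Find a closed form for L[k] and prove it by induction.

Claim: L[k] = k^3 − 2k^2 + 3k − 1.

Base case: L[1] = 1, and 1^3 − 2·1^2 + 3·1 − 1 = 1.
Assume L[m] = m^3 − 2m^2 + 3m − 1.
Then L[m+1] = L[m] + (3m^2 − m + 2) = (m^3 − 2m^2 + 3m − 1) + (3m^2 − m + 2) = m^3 + m^2 + 2m + 1,
and (m+1)^3 − 2·(m+1)^2 + 3·(m+1) − 1 = m^3 + m^2 + 2m + 1.
By induction, L[k] = k^3 − 2k^2 + 3k − 1 for all k ≥ 1.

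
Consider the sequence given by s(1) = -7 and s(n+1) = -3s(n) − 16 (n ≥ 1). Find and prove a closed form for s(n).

Claim: s(n) = (-3)^n − 4.

Base case: s(1) = -7, and (-3)^1 − 4 = -3 − 4 = -7.
Assume s(k) = (-3)^k − 4 for some k ≥ 1.
Then s(k+1) = -3s(k) − 16 = -3·((-3)^k − 4) − 16 = -3·(-3)^k + 12 − 16 = (-3)^{k+1} − 4.
By induction, s(n) = (-3)^n − 4 for all n ≥ 1.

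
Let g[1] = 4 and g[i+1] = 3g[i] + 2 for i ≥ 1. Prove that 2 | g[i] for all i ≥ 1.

Base case: g[1] = 4 = 2·2, so 2 | g[1].
Assume 2 | g[r], so g[r] = 2t for some integer t.
Then g[r+1] = 3g[r] + 2 = 3·(2t) + 2 = 2(3t + 1), so 2 | g[r+1].
By induction, 2 | g[i] for all i ≥ 1.

2 | g[i]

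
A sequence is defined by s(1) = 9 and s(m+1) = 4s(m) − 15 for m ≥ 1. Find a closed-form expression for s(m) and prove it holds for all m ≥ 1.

Claim: s(m) = 4^m + 5.

Base case: s(1) = 9, and 4^1 + 5 = 4 + 5 = 9.
Assume s(j) = 4^j + 5 for some j ≥ 1.
Then s(j+1) = 4s(j) − 15 = 4·(4^j + 5) − 15 = 4^{j+1} + 20 − 15 = 4^{j+1} + 5.
By induction, s(m) = 4^m + 5 for all m ≥ 1.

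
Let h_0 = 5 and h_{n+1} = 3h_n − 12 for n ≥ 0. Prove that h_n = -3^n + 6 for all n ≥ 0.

Base case: h_0 = 5, and -3^0 + 6 = -1 + 6 = 5.
Assume h_m = -3^m + 6 for some m ≥ 0.
Then h_{m+1} = 3h_m − 12 = 3·(-3^m + 6) − 12 = -3^{m+1} + 18 − 12 = -3^{m+1} + 6.
Hence h_n = -3^n + 6 for every n ≥ 0, by induction.

h_n = -3^n + 6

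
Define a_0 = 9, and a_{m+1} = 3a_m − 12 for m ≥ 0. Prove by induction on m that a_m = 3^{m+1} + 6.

Base case: a_0 = 9, and 3^{0+1} + 6 = 3 + 6 = 9.
Assume a_j = 3^{j+1} + 6 for some j ≥ 0.
Then a_{j+1} = 3a_j − 12 = 3·(3^{j+1} + 6) − 12 = 3^{j+2} + 18 − 12 = 3^{j+2} + 6.
This completes the inductive step, so a_m = 3^{m+1} + 6 for all m ≥ 0.

a_m = 3^{m+1} + 6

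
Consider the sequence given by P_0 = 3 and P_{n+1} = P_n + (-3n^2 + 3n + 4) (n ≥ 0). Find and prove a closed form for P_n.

Claim: P_n = -n^3 + 3n^2 + 2n + 3.

Base case: P_0 = 3, and -0^3 + 3·0^2 + 2·0 + 3 = 3.
Assume P_m = -m^3 + 3m^2 + 2m + 3.
Then P_{m+1} = P_m + (-3m^2 + 3m + 4) = (-m^3 + 3m^2 + 2m + 3) + (-3m^2 + 3m + 4) = -m^3 + 5m + 7,
and -(m+1)^3 + 3·(m+1)^2 + 2·(m+1) + 3 = -m^3 + 5m + 7.
This completes the inductive step, so P_n = -n^3 + 3n^2 + 2n + 3 for all n ≥ 0.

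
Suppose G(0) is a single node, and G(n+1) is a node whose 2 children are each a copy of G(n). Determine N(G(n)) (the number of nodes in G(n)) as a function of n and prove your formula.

Claim: N(G(n)) = 2^{n+1} − 1.

Base case: N(G(0)) = 1, and 2^{0+1} − 1 = 1.
Assume N(G(k)) = 2^{k+1} − 1.
Then N(G(k+1)) = 1 + 2N(G(k)) = 1 + 2(2^{k+1} − 1) = 2^{k+2} − 2 + 1 = 2^{k+2} − 1.
By induction, N(G(n)) = 2^{n+1} − 1 for all n ≥ 0.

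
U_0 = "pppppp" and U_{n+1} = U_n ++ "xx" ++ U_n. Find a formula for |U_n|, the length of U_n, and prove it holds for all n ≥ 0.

Claim: |U_n| = 2^{n+3} − 2.

Base case: |U_0| = 6, and 2^{0+3} − 2 = 6.
Assume |U_m| = 2^{m+3} − 2.
Then |U_{m+1}| = |U_m| + 2 + |U_m| = 2|U_m| + 2 = 2(2^{m+3} − 2) + 2 = 2^{m+1+3} − 4 + 2 = 2^{m+1+3} − 2.
Hence |U_n| = 2^{n+3} − 2 for every n ≥ 0, by induction.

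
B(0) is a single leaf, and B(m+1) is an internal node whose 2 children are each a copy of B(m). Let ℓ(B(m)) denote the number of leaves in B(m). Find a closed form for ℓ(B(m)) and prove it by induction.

Claim: ℓ(B(m)) = 2^m.

Base case: ℓ(B(0)) = 1, and 2^0 = 1.
Assume ℓ(B(j)) = 2^j.
Then ℓ(B(j+1)) = 2·ℓ(B(j)) = 2·2^j = 2^{j+1}.
So the formula holds for j+1, and by induction ℓ(B(m)) = 2^m for all m ≥ 0.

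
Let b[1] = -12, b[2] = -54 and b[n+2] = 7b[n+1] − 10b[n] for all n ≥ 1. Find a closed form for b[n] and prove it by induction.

Claim: b[n] = -2^n − 2·5^n.

Base cases: b[1] = -12 and -2^1 − 2·5^1 = -12; b[2] = -54 and -2^2 − 2·5^2 = -54.
Assume b[j] = -2^j − 2·5^j for all 1 ≤ j ≤ m, where m ≥ 2.
Then b[m+1] = 7b[m] − 10b[m−1] = 7·(-2^m − 2·5^m) − 10·(-2^{m−1} − 2·5^{m−1}) = -(7·2 − 10)2^{m−1} − 2·(7·5 − 10)5^{m−1} = -4·2^{m−1} − 50·5^{m−1} = -2^{m+1} − 2·5^{m+1}.
Hence b[n] = -2^n − 2·5^n for every n ≥ 1, by strong induction.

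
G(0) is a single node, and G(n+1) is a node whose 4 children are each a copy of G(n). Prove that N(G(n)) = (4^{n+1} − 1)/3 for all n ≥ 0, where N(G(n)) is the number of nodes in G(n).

Base case: N(G(0)) = 1, and (4^{0+1} − 1)/3 = 1.
Assume N(G(r)) = (4^{r+1} − 1)/3.
Then N(G(r+1)) = 1 + 4N(G(r)) = 1 + 4·(4^{r+1} − 1)/3 = 1 + (4^{r+2} − 4)/3 = (3 + 4^{r+2} − 4)/3 = (4^{r+2} − 1)/3.
Hence N(G(n)) = (4^{n+1} − 1)/3 for every n ≥ 0, by induction.

N(G(n)) = (4^{n+1} − 1)/3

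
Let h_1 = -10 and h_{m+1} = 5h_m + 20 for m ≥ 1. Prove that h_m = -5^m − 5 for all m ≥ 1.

Base case: h_1 = -10, and -5^1 − 5 = -5 − 5 = -10.
Assume h_r = -5^r − 5 for some r ≥ 1.
Then h_{r+1} = 5h_r + 20 = 5·(-5^r − 5) + 20 = -5^{r+1} − 25 + 20 = -5^{r+1} − 5.
So the formula holds for r+1, and by induction h_m = -5^m − 5 for all m ≥ 1.

h_m = -5^m − 5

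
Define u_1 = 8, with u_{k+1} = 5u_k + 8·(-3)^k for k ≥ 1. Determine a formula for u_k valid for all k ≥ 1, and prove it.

Claim: u_k = 5^k − (-3)^k.

Base case: u_1 = 8, and 5^1 − (-3)^1 = 5 + 3 = 8.
Assume u_r = 5^r − (-3)^r for some r ≥ 1.
Then u_{r+1} = 5u_r + 8·(-3)^r = 5·(5^r − (-3)^r) + 8·(-3)^r = 5^{r+1} − 5·(-3)^r + 8·(-3)^r = 5^{r+1} + 3·(-3)^r = 5^{r+1} − (-3)^{r+1}.
So the formula holds for r+1, and by induction u_k = 5^k − (-3)^k for all k ≥ 1.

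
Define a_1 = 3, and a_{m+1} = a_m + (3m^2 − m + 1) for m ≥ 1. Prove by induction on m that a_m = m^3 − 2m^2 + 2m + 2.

Base case: a_1 = 3, and 1^3 − 2·1^2 + 2·1 + 2 = 3.
Assume a_j = j^3 − 2j^2 + 2j + 2.
Then a_{j+1} = a_j + (3j^2 − j + 1) = (j^3 − 2j^2 + 2j + 2) + (3j^2 − j + 1) = j^3 + j^2 + j + 3,
and (j+1)^3 − 2·(j+1)^2 + 2·(j+1) + 2 = j^3 + j^2 + j + 3.
By induction, a_m = m^3 − 2m^2 + 2m + 2 for all m ≥ 1.

a_m = m^3 − 2m^2 + 2m + 2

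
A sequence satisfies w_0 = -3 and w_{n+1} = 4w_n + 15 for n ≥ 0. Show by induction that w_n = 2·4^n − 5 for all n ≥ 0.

Base case: w_0 = -3, and 2·4^0 − 5 = 2 − 5 = -3.
Assume w_j = 2·4^j − 5 for some j ≥ 0.
Then w_{j+1} = 4w_j + 15 = 4·(2·4^j − 5) + 15 = 8·4^j − 20 + 15 = 2·4^{j+1} − 5.
This completes the inductive step, so w_n = 2·4^n − 5 for all n ≥ 0.

w_n = 2·4^n − 5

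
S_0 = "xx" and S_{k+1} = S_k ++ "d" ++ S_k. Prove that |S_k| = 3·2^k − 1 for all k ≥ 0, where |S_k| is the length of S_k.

Base case: |S_0| = 2, and 3·2^0 − 1 = 2.
Assume |S_m| = 3·2^m − 1.
Then |S_{m+1}| = |S_m| + 1 + |S_m| = 2|S_m| + 1 = 2(3·2^m − 1) + 1 = 3·2^{m+1} − 2 + 1 = 3·2^{m+1} − 1.
So the formula holds for m+1, and by induction |S_k| = 3·2^k − 1 for all k ≥ 0.

|S_k| = 3·2^k − 1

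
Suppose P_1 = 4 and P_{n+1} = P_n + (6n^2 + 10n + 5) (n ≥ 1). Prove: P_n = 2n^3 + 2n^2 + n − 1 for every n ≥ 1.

Base case: P_1 = 4, and 2·1^3 + 2·1^2 + 1 − 1 = 4.
Assume P_r = 2r^3 + 2r^2 + r − 1.
Then P_{r+1} = P_r + (6r^2 + 10r + 5) = (2r^3 + 2r^2 + r − 1) + (6r^2 + 10r + 5) = 2r^3 + 8r^2 + 11r + 4,
and 2·(r+1)^3 + 2·(r+1)^2 + (r+1) − 1 = 2r^3 + 8r^2 + 11r + 4.
By induction, P_n = 2n^3 + 2n^2 + n − 1 for all n ≥ 1.

P_n = 2n^3 + 2n^2 + n − 1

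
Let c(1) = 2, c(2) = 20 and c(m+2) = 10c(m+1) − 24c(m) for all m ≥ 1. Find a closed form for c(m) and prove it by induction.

Claim: c(m) = 6^m − 4^m.

Base cases: c(1) = 2 and 6^1 − 4^1 = 2; c(2) = 20 and 6^2 − 4^2 = 20.
Assume c(j) = 6^j − 4^j for all 1 ≤ j ≤ k, where k ≥ 2.
Then c(k+1) = 10c(k) − 24c(k−1) = 10·(6^k − 4^k) − 24·(6^{k−1} − 4^{k−1}) = (10·6 − 24)6^{k−1} − (10·4 − 24)4^{k−1} = 36·6^{k−1} − 16·4^{k−1} = 6^{k+1} − 4^{k+1}.
This completes the inductive step, so c(m) = 6^m − 4^m for all m ≥ 1.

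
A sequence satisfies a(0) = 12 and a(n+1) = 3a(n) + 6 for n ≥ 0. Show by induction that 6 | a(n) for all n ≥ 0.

Base case: a(0) = 12 = 6·2, so 6 | a(0).
Assume 6 | a(j), so a(j) = 6t for some integer t.
Then a(j+1) = 3a(j) + 6 = 3·(6t) + 6 = 6(3t + 1), so 6 | a(j+1).
By induction, 6 | a(n) for all n ≥ 0.

6 | a(n)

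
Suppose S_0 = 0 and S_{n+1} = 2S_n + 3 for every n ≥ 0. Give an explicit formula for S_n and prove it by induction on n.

Claim: S_n = 3·2^n − 3.

Base case: S_0 = 0, and 3·2^0 − 3 = 3 − 3 = 0.
Assume S_j = 3·2^j − 3 for some j ≥ 0.
Then S_{j+1} = 2S_j + 3 = 2·(3·2^j − 3) + 3 = 6·2^j − 6 + 3 = 3·2^{j+1} − 3.
By induction, S_n = 3·2^n − 3 for all n ≥ 0.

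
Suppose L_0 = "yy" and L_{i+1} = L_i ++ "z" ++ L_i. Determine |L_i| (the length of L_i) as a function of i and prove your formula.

Claim: |L_i| = 3·2^i − 1.

Base case: |L_0| = 2, and 3·2^0 − 1 = 2.
Assume |L_j| = 3·2^j − 1.
Then |L_{j+1}| = |L_j| + 1 + |L_j| = 2|L_j| + 1 = 2(3·2^j − 1) + 1 = 3·2^{j+1} − 2 + 1 = 3·2^{j+1} − 1.
This completes the inductive step, so |L_i| = 3·2^i − 1 for all i ≥ 0.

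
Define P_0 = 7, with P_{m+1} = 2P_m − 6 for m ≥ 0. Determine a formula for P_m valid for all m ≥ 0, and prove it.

Claim: P_m = 2^m + 6.

Base case: P_0 = 7, and 2^0 + 6 = 1 + 6 = 7.
Assume P_k = 2^k + 6 for some k ≥ 0.
Then P_{k+1} = 2P_k − 6 = 2·(2^k + 6) − 6 = 2^{k+1} + 12 − 6 = 2^{k+1} + 6.
Hence P_m = 2^m + 6 for every m ≥ 0, by induction.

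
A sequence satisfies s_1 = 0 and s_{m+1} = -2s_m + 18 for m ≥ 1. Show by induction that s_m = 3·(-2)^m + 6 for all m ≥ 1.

Base case: s_1 = 0, and 3·(-2)^1 + 6 = -6 + 6 = 0.
Assume s_r = 3·(-2)^r + 6 for some r ≥ 1.
Then s_{r+1} = -2s_r + 18 = -2·(3·(-2)^r + 6) + 18 = -6·(-2)^r − 12 + 18 = 3·(-2)^{r+1} + 6.
Hence s_m = 3·(-2)^m + 6 for every m ≥ 1, by induction.

s_m = 3·(-2)^m + 6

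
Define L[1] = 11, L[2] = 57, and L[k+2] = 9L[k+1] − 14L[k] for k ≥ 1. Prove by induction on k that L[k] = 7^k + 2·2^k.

Base cases: L[1] = 11 and 7^1 + 2·2^1 = 11; L[2] = 57 and 7^2 + 2·2^2 = 57.
Assume L[j] = 7^j + 2·2^j for all 1 ≤ j ≤ m, where m ≥ 2.
Then L[m+1] = 9L[m] − 14L[m−1] = 9·(7^m + 2·2^m) − 14·(7^{m−1} + 2·2^{m−1}) = (9·7 − 14)7^{m−1} + 2·(9·2 − 14)2^{m−1} = 49·7^{m−1} + 8·2^{m−1} = 7^{m+1} + 2·2^{m+1}.
So the formula holds for m+1, and by strong induction L[k] = 7^k + 2·2^k for all k ≥ 1.

L[k] = 7^k + 2·2^k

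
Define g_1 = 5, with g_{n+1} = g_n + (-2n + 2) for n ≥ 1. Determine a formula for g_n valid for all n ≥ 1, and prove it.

Claim: g_n = -n^2 + 3n + 3.

Base case: g_1 = 5, and -1^2 + 3·1 + 3 = 5.
Assume g_m = -m^2 + 3m + 3.
Then g_{m+1} = g_m + (-2m + 2) = (-m^2 + 3m + 3) + (-2m + 2) = -m^2 + m + 5,
and -(m+1)^2 + 3·(m+1) + 3 = -m^2 + m + 5.
Hence g_n = -n^2 + 3n + 3 for every n ≥ 1, by induction.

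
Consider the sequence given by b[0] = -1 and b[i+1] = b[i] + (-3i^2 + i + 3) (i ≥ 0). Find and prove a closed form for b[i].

Claim: b[i] = -i^3 + 2i^2 + 2i − 1.

Base case: b[0] = -1, and -0^3 + 2·0^2 + 2·0 − 1 = -1.
Assume b[m] = -m^3 + 2m^2 + 2m − 1.
Then b[m+1] = b[m] + (-3m^2 + m + 3) = (-m^3 + 2m^2 + 2m − 1) + (-3m^2 + m + 3) = -m^3 − m^2 + 3m + 2,
and -(m+1)^3 + 2·(m+1)^2 + 2·(m+1) − 1 = -m^3 − m^2 + 3m + 2.
This completes the inductive step, so b[i] = -i^3 + 2i^2 + 2i − 1 for all i ≥ 0.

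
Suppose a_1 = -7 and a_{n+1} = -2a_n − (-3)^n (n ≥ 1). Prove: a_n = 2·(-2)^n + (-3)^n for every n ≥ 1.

Base case: a_1 = -7, and 2·(-2)^1 + (-3)^1 = -4 − 3 = -7.
Assume a_m = 2·(-2)^m + (-3)^m for some m ≥ 1.
Then a_{m+1} = -2a_m − (-3)^m = -2·(2·(-2)^m + (-3)^m) − (-3)^m = 2·(-2)^{m+1} − 2·(-3)^m − (-3)^m = 2·(-2)^{m+1} − 3·(-3)^m = 2·(-2)^{m+1} + (-3)^{m+1}.
This completes the inductive step, so a_n = 2·(-2)^n + (-3)^n for all n ≥ 1.

a_n = 2·(-2)^n + (-3)^n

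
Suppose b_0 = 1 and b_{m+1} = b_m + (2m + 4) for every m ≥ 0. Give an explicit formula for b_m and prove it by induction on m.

Claim: b_m = m^2 + 3m + 1.

Base case: b_0 = 1, and 0^2 + 3·0 + 1 = 1.
Assume b_r = r^2 + 3r + 1.
Then b_{r+1} = b_r + (2r + 4) = (r^2 + 3r + 1) + (2r + 4) = r^2 + 5r + 5,
and (r+1)^2 + 3·(r+1) + 1 = r^2 + 5r + 5.
Hence b_m = m^2 + 3m + 1 for every m ≥ 0, by induction.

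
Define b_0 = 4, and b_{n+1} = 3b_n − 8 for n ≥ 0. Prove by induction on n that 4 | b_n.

Base case: b_0 = 4 = 4·1, so 4 | b_0.
Assume 4 | b_j, so b_j = 4t for some integer t.
Then b_{j+1} = 3b_j − 8 = 3·(4t) − 8 = 4(3t − 2), so 4 | b_{j+1}.
Hence 4 | b_n for every n ≥ 0, by induction.

4 | b_n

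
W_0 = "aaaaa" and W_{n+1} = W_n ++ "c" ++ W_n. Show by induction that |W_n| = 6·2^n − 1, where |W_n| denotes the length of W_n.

Base case: |W_0| = 5, and 6·2^0 − 1 = 5.
Assume |W_j| = 6·2^j − 1.
Then |W_{j+1}| = |W_j| + 1 + |W_j| = 2|W_j| + 1 = 2(6·2^j − 1) + 1 = 6·2^{j+1} − 2 + 1 = 6·2^{j+1} − 1.
This completes the inductive step, so |W_n| = 6·2^n − 1 for all n ≥ 0.

|W_n| = 6·2^n − 1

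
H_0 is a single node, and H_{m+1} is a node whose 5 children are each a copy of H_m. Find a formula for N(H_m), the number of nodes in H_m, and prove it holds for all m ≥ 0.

Claim: N(H_m) = (5^{m+1} − 1)/4.

Base case: N(H_0) = 1, and (5^{0+1} − 1)/4 = 1.
Assume N(H_k) = (5^{k+1} − 1)/4.
Then N(H_{k+1}) = 1 + 5N(H_k) = 1 + 5·(5^{k+1} − 1)/4 = 1 + (5^{k+2} − 5)/4 = (4 + 5^{k+2} − 5)/4 = (5^{k+2} − 1)/4.
This completes the inductive step, so N(H_m) = (5^{m+1} − 1)/4 for all m ≥ 0.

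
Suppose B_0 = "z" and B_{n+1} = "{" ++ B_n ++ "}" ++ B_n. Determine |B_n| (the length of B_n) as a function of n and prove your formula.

Claim: |B_n| = 3·2^n − 2.

Base case: |B_0| = 1, and 3·2^0 − 2 = 1.
Assume |B_k| = 3·2^k − 2.
Then |B_{k+1}| = 1 + |B_k| + 1 + |B_k| = 2|B_k| + 2 = 2(3·2^k − 2) + 2 = 3·2^{k+1} − 4 + 2 = 3·2^{k+1} − 2.
Hence |B_n| = 3·2^n − 2 for every n ≥ 0, by induction.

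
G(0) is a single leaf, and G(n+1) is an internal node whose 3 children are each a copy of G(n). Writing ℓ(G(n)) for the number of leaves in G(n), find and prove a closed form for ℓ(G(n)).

Claim: ℓ(G(n)) = 3^n.

Base case: ℓ(G(0)) = 1, and 3^0 = 1.
Assume ℓ(G(j)) = 3^j.
Then ℓ(G(j+1)) = 3·ℓ(G(j)) = 3·3^j = 3^{j+1}.
Hence ℓ(G(n)) = 3^n for every n ≥ 0, by induction.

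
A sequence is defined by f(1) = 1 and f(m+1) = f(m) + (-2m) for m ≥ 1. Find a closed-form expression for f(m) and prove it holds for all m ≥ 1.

Claim: f(m) = -m^2 + m + 1.

Base case: f(1) = 1, and -1^2 + 1 + 1 = 1.
Assume f(j) = -j^2 + j + 1.
Then f(j+1) = f(j) + (-2j) = (-j^2 + j + 1) + (-2j) = -j^2 − j + 1,
and -(j+1)^2 + (j+1) + 1 = -j^2 − j + 1.
Hence f(m) = -m^2 + m + 1 for every m ≥ 1, by induction.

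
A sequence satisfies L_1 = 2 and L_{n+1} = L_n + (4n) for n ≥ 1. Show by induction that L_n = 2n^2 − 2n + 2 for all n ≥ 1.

Base case: L_1 = 2, and 2·1^2 − 2·1 + 2 = 2.
Assume L_m = 2m^2 − 2m + 2.
Then L_{m+1} = L_m + (4m) = (2m^2 − 2m + 2) + (4m) = 2m^2 + 2m + 2,
and 2·(m+1)^2 − 2·(m+1) + 2 = 2m^2 + 2m + 2.
By induction, L_n = 2n^2 − 2n + 2 for all n ≥ 1.

L_n = 2n^2 − 2n + 2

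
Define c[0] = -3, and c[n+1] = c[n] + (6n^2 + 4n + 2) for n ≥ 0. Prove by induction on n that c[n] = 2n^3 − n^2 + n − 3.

Base case: c[0] = -3, and 2·0^3 − 0^2 + 0 − 3 = -3.
Assume c[m] = 2m^3 − m^2 + m − 3.
Then c[m+1] = c[m] + (6m^2 + 4m + 2) = (2m^3 − m^2 + m − 3) + (6m^2 + 4m + 2) = 2m^3 + 5m^2 + 5m − 1,
and 2·(m+1)^3 − (m+1)^2 + (m+1) − 3 = 2m^3 + 5m^2 + 5m − 1.
Hence c[n] = 2n^3 − n^2 + n − 3 for every n ≥ 0, by induction.

c[n] = 2n^3 − n^2 + n − 3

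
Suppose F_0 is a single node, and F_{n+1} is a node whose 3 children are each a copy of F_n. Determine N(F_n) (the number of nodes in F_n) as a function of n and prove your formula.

Claim: N(F_n) = (3^{n+1} − 1)/2.

Base case: N(F_0) = 1, and (3^{0+1} − 1)/2 = 1.
Assume N(F_r) = (3^{r+1} − 1)/2.
Then N(F_{r+1}) = 1 + 3N(F_r) = 1 + 3·(3^{r+1} − 1)/2 = 1 + (3^{r+2} − 3)/2 = (2 + 3^{r+2} − 3)/2 = (3^{r+2} − 1)/2.
By induction, N(F_n) = (3^{n+1} − 1)/2 for all n ≥ 0.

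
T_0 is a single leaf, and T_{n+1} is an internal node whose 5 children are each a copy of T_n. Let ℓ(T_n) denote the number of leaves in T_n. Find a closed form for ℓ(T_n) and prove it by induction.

Claim: ℓ(T_n) = 5^n.

Base case: ℓ(T_0) = 1, and 5^0 = 1.
Assume ℓ(T_r) = 5^r.
Then ℓ(T_{r+1}) = 5·ℓ(T_r) = 5·5^r = 5^{r+1}.
By induction, ℓ(T_n) = 5^n for all n ≥ 0.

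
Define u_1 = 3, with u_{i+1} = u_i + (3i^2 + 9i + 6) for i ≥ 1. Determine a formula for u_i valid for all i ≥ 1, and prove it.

Claim: u_i = i^3 + 3i^2 + 2i − 3.

Base case: u_1 = 3, and 1^3 + 3·1^2 + 2·1 − 3 = 3.
Assume u_k = k^3 + 3k^2 + 2k − 3.
Then u_{k+1} = u_k + (3k^2 + 9k + 6) = (k^3 + 3k^2 + 2k − 3) + (3k^2 + 9k + 6) = k^3 + 6k^2 + 11k + 3,
and (k+1)^3 + 3·(k+1)^2 + 2·(k+1) − 3 = k^3 + 6k^2 + 11k + 3.
Hence u_i = i^3 + 3i^2 + 2i − 3 for every i ≥ 1, by induction.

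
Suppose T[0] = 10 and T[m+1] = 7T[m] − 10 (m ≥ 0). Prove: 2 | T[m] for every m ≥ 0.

Base case: T[0] = 10 = 2·5, so 2 | T[0].
Assume 2 | T[j], so T[j] = 2t for some integer t.
Then T[j+1] = 7T[j] − 10 = 7·(2t) − 10 = 2(7t − 5), so 2 | T[j+1].
Hence 2 | T[m] for every m ≥ 0, by induction.

2 | T[m]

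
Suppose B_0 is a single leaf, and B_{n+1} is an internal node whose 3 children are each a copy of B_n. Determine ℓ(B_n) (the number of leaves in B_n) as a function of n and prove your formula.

Claim: ℓ(B_n) = 3^n.

Base case: ℓ(B_0) = 1, and 3^0 = 1.
Assume ℓ(B_k) = 3^k.
Then ℓ(B_{k+1}) = 3·ℓ(B_k) = 3·3^k = 3^{k+1}.
Hence ℓ(B_n) = 3^n for every n ≥ 0, by induction.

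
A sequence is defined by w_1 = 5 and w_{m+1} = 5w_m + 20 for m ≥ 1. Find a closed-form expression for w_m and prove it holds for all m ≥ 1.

Claim: w_m = 2·5^m − 5.

Base case: w_1 = 5, and 2·5^1 − 5 = 10 − 5 = 5.
Assume w_r = 2·5^r − 5 for some r ≥ 1.
Then w_{r+1} = 5w_r + 20 = 5·(2·5^r − 5) + 20 = 10·5^r − 25 + 20 = 2·5^{r+1} − 5.
By induction, w_m = 2·5^m − 5 for all m ≥ 1.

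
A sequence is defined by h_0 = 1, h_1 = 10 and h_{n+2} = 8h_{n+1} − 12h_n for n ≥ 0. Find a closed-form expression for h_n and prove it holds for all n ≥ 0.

Claim: h_n = 2·6^n − 2^n.

Base cases: h_0 = 1 and 2·6^0 − 2^0 = 1; h_1 = 10 and 2·6^1 − 2^1 = 10.
Assume h_j = 2·6^j − 2^j for all 0 ≤ j ≤ k, where k ≥ 1.
Then h_{k+1} = 8h_k − 12h_{k−1} = 8·(2·6^k − 2^k) − 12·(2·6^{k−1} − 2^{k−1}) = 2·(8·6 − 12)6^{k−1} − (8·2 − 12)2^{k−1} = 72·6^{k−1} − 4·2^{k−1} = 2·6^{k+1} − 2^{k+1}.
By strong induction, h_n = 2·6^n − 2^n for all n ≥ 0.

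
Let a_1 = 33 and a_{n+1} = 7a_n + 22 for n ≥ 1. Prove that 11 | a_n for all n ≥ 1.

Base case: a_1 = 33 = 11·3, so 11 | a_1.
Assume 11 | a_j, so a_j = 11t for some integer t.
Then a_{j+1} = 7a_j + 22 = 7·(11t) + 22 = 11(7t + 2), so 11 | a_{j+1}.
This completes the inductive step, so 11 | a_n for all n ≥ 1.

11 | a_n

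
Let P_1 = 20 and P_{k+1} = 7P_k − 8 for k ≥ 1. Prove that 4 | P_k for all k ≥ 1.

Base case: P_1 = 20 = 4·5, so 4 | P_1.
Assume 4 | P_j, so P_j = 4t for some integer t.
Then P_{j+1} = 7P_j − 8 = 7·(4t) − 8 = 4(7t − 2), so 4 | P_{j+1}.
By induction, 4 | P_k for all k ≥ 1.

4 | P_k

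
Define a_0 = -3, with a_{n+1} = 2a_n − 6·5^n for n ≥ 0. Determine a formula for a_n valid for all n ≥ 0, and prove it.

Claim: a_n = -2^n − 2·5^n.

Base case: a_0 = -3, and -2^0 − 2·5^0 = -1 − 2 = -3.
Assume a_m = -2^m − 2·5^m for some m ≥ 0.
Then a_{m+1} = 2a_m − 6·5^m = 2·(-2^m − 2·5^m) − 6·5^m = -2^{m+1} − 4·5^m − 6·5^m = -2^{m+1} − 10·5^m = -2^{m+1} − 2·5^{m+1}.
This completes the inductive step, so a_n = -2^n − 2·5^n for all n ≥ 0.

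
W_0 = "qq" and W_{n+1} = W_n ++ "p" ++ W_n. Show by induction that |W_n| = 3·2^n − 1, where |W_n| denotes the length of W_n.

Base case: |W_0| = 2, and 3·2^0 − 1 = 2.
Assume |W_r| = 3·2^r − 1.
Then |W_{r+1}| = |W_r| + 1 + |W_r| = 2|W_r| + 1 = 2(3·2^r − 1) + 1 = 3·2^{r+1} − 2 + 1 = 3·2^{r+1} − 1.
So the formula holds for r+1, and by induction |W_n| = 3·2^n − 1 for all n ≥ 0.

|W_n| = 3·2^n − 1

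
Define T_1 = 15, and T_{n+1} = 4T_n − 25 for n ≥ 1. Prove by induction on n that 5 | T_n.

Base case: T_1 = 15 = 5·3, so 5 | T_1.
Assume 5 | T_j, so T_j = 5t for some integer t.
Then T_{j+1} = 4T_j − 25 = 4·(5t) − 25 = 5(4t − 5), so 5 | T_{j+1}.
So the property holds for j+1, and by induction 5 | T_n for all n ≥ 1.

5 | T_n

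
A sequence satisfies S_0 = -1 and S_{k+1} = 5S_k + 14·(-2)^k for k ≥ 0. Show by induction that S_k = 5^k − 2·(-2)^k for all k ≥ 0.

Base case: S_0 = -1, and 5^0 − 2·(-2)^0 = 1 − 2 = -1.
Assume S_m = 5^m − 2·(-2)^m for some m ≥ 0.
Then S_{m+1} = 5S_m + 14·(-2)^m = 5·(5^m − 2·(-2)^m) + 14·(-2)^m = 5^{m+1} − 10·(-2)^m + 14·(-2)^m = 5^{m+1} + 4·(-2)^m = 5^{m+1} − 2·(-2)^{m+1}.
Hence S_k = 5^k − 2·(-2)^k for every k ≥ 0, by induction.

S_k = 5^k − 2·(-2)^k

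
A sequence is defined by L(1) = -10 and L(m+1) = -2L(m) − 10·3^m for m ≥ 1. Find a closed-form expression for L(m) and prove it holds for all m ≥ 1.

Claim: L(m) = 2·(-2)^m − 2·3^m.

Base case: L(1) = -10, and 2·(-2)^1 − 2·3^1 = -4 − 6 = -10.
Assume L(j) = 2·(-2)^j − 2·3^j for some j ≥ 1.
Then L(j+1) = -2L(j) − 10·3^j = -2·(2·(-2)^j − 2·3^j) − 10·3^j = 2·(-2)^{j+1} + 4·3^j − 10·3^j = 2·(-2)^{j+1} − 6·3^j = 2·(-2)^{j+1} − 2·3^{j+1}.
So the formula holds for j+1, and by induction L(m) = 2·(-2)^m − 2·3^m for all m ≥ 1.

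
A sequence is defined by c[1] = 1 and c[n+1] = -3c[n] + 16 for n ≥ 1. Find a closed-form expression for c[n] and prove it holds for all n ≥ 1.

Claim: c[n] = (-3)^n + 4.

Base case: c[1] = 1, and (-3)^1 + 4 = -3 + 4 = 1.
Assume c[j] = (-3)^j + 4 for some j ≥ 1.
Then c[j+1] = -3c[j] + 16 = -3·((-3)^j + 4) + 16 = -3·(-3)^j − 12 + 16 = (-3)^{j+1} + 4.
Hence c[n] = (-3)^n + 4 for every n ≥ 1, by induction.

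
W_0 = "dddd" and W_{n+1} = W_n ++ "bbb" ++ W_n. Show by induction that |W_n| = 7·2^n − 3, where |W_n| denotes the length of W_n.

Base case: |W_0| = 4, and 7·2^0 − 3 = 4.
Assume |W_j| = 7·2^j − 3.
Then |W_{j+1}| = |W_j| + 3 + |W_j| = 2|W_j| + 3 = 2(7·2^j − 3) + 3 = 7·2^{j+1} − 6 + 3 = 7·2^{j+1} − 3.
By induction, |W_n| = 7·2^n − 3 for all n ≥ 0.

|W_n| = 7·2^n − 3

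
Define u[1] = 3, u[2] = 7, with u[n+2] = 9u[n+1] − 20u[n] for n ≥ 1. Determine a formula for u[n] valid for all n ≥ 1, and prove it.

Claim: u[n] = -5^n + 2·4^n.

Base cases: u[1] = 3 and -5^1 + 2·4^1 = 3; u[2] = 7 and -5^2 + 2·4^2 = 7.
Assume u[j] = -5^j + 2·4^j for all 1 ≤ j ≤ r, where r ≥ 2.
Then u[r+1] = 9u[r] − 20u[r−1] = 9·(-5^r + 2·4^r) − 20·(-5^{r−1} + 2·4^{r−1}) = -(9·5 − 20)5^{r−1} + 2·(9·4 − 20)4^{r−1} = -25·5^{r−1} + 32·4^{r−1} = -5^{r+1} + 2·4^{r+1}.
Hence u[n] = -5^n + 2·4^n for every n ≥ 1, by strong induction.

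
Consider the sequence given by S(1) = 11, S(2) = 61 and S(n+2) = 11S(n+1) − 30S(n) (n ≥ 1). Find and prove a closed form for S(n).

Claim: S(n) = 5^n + 6^n.

Base cases: S(1) = 11 and 5^1 + 6^1 = 11; S(2) = 61 and 5^2 + 6^2 = 61.
Assume S(j) = 5^j + 6^j for all 1 ≤ j ≤ r, where r ≥ 2.
Then S(r+1) = 11S(r) − 30S(r−1) = 11·(5^r + 6^r) − 30·(5^{r−1} + 6^{r−1}) = (11·5 − 30)5^{r−1} + (11·6 − 30)6^{r−1} = 25·5^{r−1} + 36·6^{r−1} = 5^{r+1} + 6^{r+1}.
Hence S(n) = 5^n + 6^n for every n ≥ 1, by strong induction.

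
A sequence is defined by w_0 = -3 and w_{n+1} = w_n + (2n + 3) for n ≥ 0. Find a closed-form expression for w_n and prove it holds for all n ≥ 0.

Claim: w_n = n^2 + 2n − 3.

Base case: w_0 = -3, and 0^2 + 2·0 − 3 = -3.
Assume w_j = j^2 + 2j − 3.
Then w_{j+1} = w_j + (2j + 3) = (j^2 + 2j − 3) + (2j + 3) = j^2 + 4j,
and (j+1)^2 + 2·(j+1) − 3 = j^2 + 4j.
Hence w_n = n^2 + 2n − 3 for every n ≥ 0, by induction.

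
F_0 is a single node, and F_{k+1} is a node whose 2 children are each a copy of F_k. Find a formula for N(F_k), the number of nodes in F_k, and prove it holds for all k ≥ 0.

Claim: N(F_k) = 2^{k+1} − 1.

Base case: N(F_0) = 1, and 2^{0+1} − 1 = 1.
Assume N(F_j) = 2^{j+1} − 1.
Then N(F_{j+1}) = 1 + 2N(F_j) = 1 + 2(2^{j+1} − 1) = 2^{j+2} − 2 + 1 = 2^{j+2} − 1.
This completes the inductive step, so N(F_k) = 2^{k+1} − 1 for all k ≥ 0.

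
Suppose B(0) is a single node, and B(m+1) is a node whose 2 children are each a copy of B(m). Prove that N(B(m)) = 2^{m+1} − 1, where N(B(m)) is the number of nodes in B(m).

Base case: N(B(0)) = 1, and 2^{0+1} − 1 = 1.
Assume N(B(r)) = 2^{r+1} − 1.
Then N(B(r+1)) = 1 + 2N(B(r)) = 1 + 2(2^{r+1} − 1) = 2^{r+2} − 2 + 1 = 2^{r+2} − 1.
Hence N(B(m)) = 2^{m+1} − 1 for every m ≥ 0, by induction.

N(B(m)) = 2^{m+1} − 1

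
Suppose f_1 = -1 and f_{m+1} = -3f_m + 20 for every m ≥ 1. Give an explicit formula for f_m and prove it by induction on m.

Claim: f_m = 2·(-3)^m + 5.

Base case: f_1 = -1, and 2·(-3)^1 + 5 = -6 + 5 = -1.
Assume f_r = 2·(-3)^r + 5 for some r ≥ 1.
Then f_{r+1} = -3f_r + 20 = -3·(2·(-3)^r + 5) + 20 = -6·(-3)^r − 15 + 20 = 2·(-3)^{r+1} + 5.
So the formula holds for r+1, and by induction f_m = 2·(-3)^m + 5 for all m ≥ 1.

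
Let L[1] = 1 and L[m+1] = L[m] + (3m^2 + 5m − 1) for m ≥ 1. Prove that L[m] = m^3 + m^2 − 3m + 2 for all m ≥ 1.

Base case: L[1] = 1, and 1^3 + 1^2 − 3·1 + 2 = 1.
Assume L[r] = r^3 + r^2 − 3r + 2.
Then L[r+1] = L[r] + (3r^2 + 5r − 1) = (r^3 + r^2 − 3r + 2) + (3r^2 + 5r − 1) = r^3 + 4r^2 + 2r + 1,
and (r+1)^3 + (r+1)^2 − 3·(r+1) + 2 = r^3 + 4r^2 + 2r + 1.
By induction, L[m] = m^3 + m^2 − 3m + 2 for all m ≥ 1.

L[m] = m^3 + m^2 − 3m + 2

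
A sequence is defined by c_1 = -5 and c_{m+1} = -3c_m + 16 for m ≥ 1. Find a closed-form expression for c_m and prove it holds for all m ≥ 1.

Claim: c_m = 3·(-3)^m + 4.

Base case: c_1 = -5, and 3·(-3)^1 + 4 = -9 + 4 = -5.
Assume c_k = 3·(-3)^k + 4 for some k ≥ 1.
Then c_{k+1} = -3c_k + 16 = -3·(3·(-3)^k + 4) + 16 = -9·(-3)^k − 12 + 16 = 3·(-3)^{k+1} + 4.
Hence c_m = 3·(-3)^m + 4 for every m ≥ 1, by induction.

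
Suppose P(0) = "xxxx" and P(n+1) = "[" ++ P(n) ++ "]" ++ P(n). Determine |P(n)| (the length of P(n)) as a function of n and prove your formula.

Claim: |P(n)| = 6·2^n − 2.

Base case: |P(0)| = 4, and 6·2^0 − 2 = 4.
Assume |P(m)| = 6·2^m − 2.
Then |P(m+1)| = 1 + |P(m)| + 1 + |P(m)| = 2|P(m)| + 2 = 2(6·2^m − 2) + 2 = 6·2^{m+1} − 4 + 2 = 6·2^{m+1} − 2.
This completes the inductive step, so |P(n)| = 6·2^n − 2 for all n ≥ 0.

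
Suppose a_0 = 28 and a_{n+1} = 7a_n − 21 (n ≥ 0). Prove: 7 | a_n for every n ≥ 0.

Base case: a_0 = 28 = 7·4, so 7 | a_0.
Assume 7 | a_k, so a_k = 7t for some integer t.
Then a_{k+1} = 7a_k − 21 = 7·(7t) − 21 = 7(7t − 3), so 7 | a_{k+1}.
By induction, 7 | a_n for all n ≥ 0.

7 | a_n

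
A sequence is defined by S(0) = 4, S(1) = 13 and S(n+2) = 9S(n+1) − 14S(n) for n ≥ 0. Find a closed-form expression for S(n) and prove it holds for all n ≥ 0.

Claim: S(n) = 3·2^n + 7^n.

Base cases: S(0) = 4 and 3·2^0 + 7^0 = 4; S(1) = 13 and 3·2^1 + 7^1 = 13.
Assume S(i) = 3·2^i + 7^i for all 0 ≤ i ≤ j, where j ≥ 1.
Then S(j+1) = 9S(j) − 14S(j−1) = 9·(3·2^j + 7^j) − 14·(3·2^{j−1} + 7^{j−1}) = 3·(9·2 − 14)2^{j−1} + (9·7 − 14)7^{j−1} = 12·2^{j−1} + 49·7^{j−1} = 3·2^{j+1} + 7^{j+1}.
By strong induction, S(n) = 3·2^n + 7^n for all n ≥ 0.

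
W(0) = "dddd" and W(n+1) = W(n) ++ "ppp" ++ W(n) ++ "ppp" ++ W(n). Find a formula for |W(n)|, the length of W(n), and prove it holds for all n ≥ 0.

Claim: |W(n)| = 7·3^n − 3.

Base case: |W(0)| = 4, and 7·3^0 − 3 = 4.
Assume |W(k)| = 7·3^k − 3.
Then |W(k+1)| = 3|W(k)| + 6 = 3(7·3^k − 3) + 6 = 7·3^{k+1} − 9 + 6 = 7·3^{k+1} − 3.
By induction, |W(n)| = 7·3^n − 3 for all n ≥ 0.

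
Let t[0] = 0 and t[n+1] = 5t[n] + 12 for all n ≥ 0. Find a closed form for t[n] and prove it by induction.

Claim: t[n] = 3·5^n − 3.

Base case: t[0] = 0, and 3·5^0 − 3 = 3 − 3 = 0.
Assume t[r] = 3·5^r − 3 for some r ≥ 0.
Then t[r+1] = 5t[r] + 12 = 5·(3·5^r − 3) + 12 = 15·5^r − 15 + 12 = 3·5^{r+1} − 3.
Hence t[n] = 3·5^n − 3 for every n ≥ 0, by induction.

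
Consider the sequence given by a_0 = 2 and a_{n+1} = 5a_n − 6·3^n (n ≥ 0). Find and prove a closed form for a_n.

Claim: a_n = -5^n + 3·3^n.

Base case: a_0 = 2, and -5^0 + 3·3^0 = -1 + 3 = 2.
Assume a_j = -5^j + 3·3^j for some j ≥ 0.
Then a_{j+1} = 5a_j − 6·3^j = 5·(-5^j + 3·3^j) − 6·3^j = -5^{j+1} + 15·3^j − 6·3^j = -5^{j+1} + 9·3^j = -5^{j+1} + 3·3^{j+1}.
This completes the inductive step, so a_n = -5^n + 3·3^n for all n ≥ 0.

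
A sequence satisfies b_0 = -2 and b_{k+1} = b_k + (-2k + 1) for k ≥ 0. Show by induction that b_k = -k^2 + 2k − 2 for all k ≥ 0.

Base case: b_0 = -2, and -0^2 + 2·0 − 2 = -2.
Assume b_m = -m^2 + 2m − 2.
Then b_{m+1} = b_m + (-2m + 1) = (-m^2 + 2m − 2) + (-2m + 1) = -m^2 − 1,
and -(m+1)^2 + 2·(m+1) − 2 = -m^2 − 1.
This completes the inductive step, so b_k = -k^2 + 2k − 2 for all k ≥ 0.

b_k = -k^2 + 2k − 2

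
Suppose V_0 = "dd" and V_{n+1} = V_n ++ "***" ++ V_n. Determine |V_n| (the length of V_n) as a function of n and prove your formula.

Claim: |V_n| = 5·2^n − 3.

Base case: |V_0| = 2, and 5·2^0 − 3 = 2.
Assume |V_r| = 5·2^r − 3.
Then |V_{r+1}| = |V_r| + 3 + |V_r| = 2|V_r| + 3 = 2(5·2^r − 3) + 3 = 5·2^{r+1} − 6 + 3 = 5·2^{r+1} − 3.
Hence |V_n| = 5·2^n − 3 for every n ≥ 0, by induction.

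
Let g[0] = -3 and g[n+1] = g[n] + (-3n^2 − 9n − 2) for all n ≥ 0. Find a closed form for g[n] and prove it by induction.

Claim: g[n] = -n^3 − 3n^2 + 2n − 3.

Base case: g[0] = -3, and -0^3 − 3·0^2 + 2·0 − 3 = -3.
Assume g[k] = -k^3 − 3k^2 + 2k − 3.
Then g[k+1] = g[k] + (-3k^2 − 9k − 2) = (-k^3 − 3k^2 + 2k − 3) + (-3k^2 − 9k − 2) = -k^3 − 6k^2 − 7k − 5,
and -(k+1)^3 − 3·(k+1)^2 + 2·(k+1) − 3 = -k^3 − 6k^2 − 7k − 5.
Hence g[n] = -n^3 − 3n^2 + 2n − 3 for every n ≥ 0, by induction.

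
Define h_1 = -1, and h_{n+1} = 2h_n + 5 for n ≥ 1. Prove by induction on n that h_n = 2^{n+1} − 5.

Base case: h_1 = -1, and 2^{1+1} − 5 = 4 − 5 = -1.
Assume h_k = 2^{k+1} − 5 for some k ≥ 1.
Then h_{k+1} = 2h_k + 5 = 2·(2^{k+1} − 5) + 5 = 2^{k+2} − 10 + 5 = 2^{k+2} − 5.
By induction, h_n = 2^{n+1} − 5 for all n ≥ 1.

h_n = 2^{n+1} − 5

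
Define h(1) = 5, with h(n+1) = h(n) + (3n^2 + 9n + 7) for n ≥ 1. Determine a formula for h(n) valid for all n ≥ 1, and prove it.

Claim: h(n) = n^3 + 3n^2 + 3n − 2.

Base case: h(1) = 5, and 1^3 + 3·1^2 + 3·1 − 2 = 5.
Assume h(k) = k^3 + 3k^2 + 3k − 2.
Then h(k+1) = h(k) + (3k^2 + 9k + 7) = (k^3 + 3k^2 + 3k − 2) + (3k^2 + 9k + 7) = k^3 + 6k^2 + 12k + 5,
and (k+1)^3 + 3·(k+1)^2 + 3·(k+1) − 2 = k^3 + 6k^2 + 12k + 5.
Hence h(n) = n^3 + 3n^2 + 3n − 2 for every n ≥ 1, by induction.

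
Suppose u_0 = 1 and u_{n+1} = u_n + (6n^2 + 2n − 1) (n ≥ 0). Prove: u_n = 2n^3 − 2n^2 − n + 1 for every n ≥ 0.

Base case: u_0 = 1, and 2·0^3 − 2·0^2 − 0 + 1 = 1.
Assume u_k = 2k^3 − 2k^2 − k + 1.
Then u_{k+1} = u_k + (6k^2 + 2k − 1) = (2k^3 − 2k^2 − k + 1) + (6k^2 + 2k − 1) = 2k^3 + 4k^2 + k,
and 2·(k+1)^3 − 2·(k+1)^2 − (k+1) + 1 = 2k^3 + 4k^2 + k.
This completes the inductive step, so u_n = 2n^3 − 2n^2 − n + 1 for all n ≥ 0.

u_n = 2n^3 − 2n^2 − n + 1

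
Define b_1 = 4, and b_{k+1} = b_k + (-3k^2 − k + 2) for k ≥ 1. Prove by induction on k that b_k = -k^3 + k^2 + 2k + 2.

Base case: b_1 = 4, and -1^3 + 1^2 + 2·1 + 2 = 4.
Assume b_m = -m^3 + m^2 + 2m + 2.
Then b_{m+1} = b_m + (-3m^2 − m + 2) = (-m^3 + m^2 + 2m + 2) + (-3m^2 − m + 2) = -m^3 − 2m^2 + m + 4,
and -(m+1)^3 + (m+1)^2 + 2·(m+1) + 2 = -m^3 − 2m^2 + m + 4.
Hence b_k = -k^3 + k^2 + 2k + 2 for every k ≥ 1, by induction.

b_k = -k^3 + k^2 + 2k + 2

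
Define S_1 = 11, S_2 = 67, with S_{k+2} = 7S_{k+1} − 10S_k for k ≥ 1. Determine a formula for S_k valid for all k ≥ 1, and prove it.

Claim: S_k = 3·5^k − 2·2^k.

Base cases: S_1 = 11 and 3·5^1 − 2·2^1 = 11; S_2 = 67 and 3·5^2 − 2·2^2 = 67.
Assume S_j = 3·5^j − 2·2^j for all 1 ≤ j ≤ r, where r ≥ 2.
Then S_{r+1} = 7S_r − 10S_{r−1} = 7·(3·5^r − 2·2^r) − 10·(3·5^{r−1} − 2·2^{r−1}) = 3·(7·5 − 10)5^{r−1} − 2·(7·2 − 10)2^{r−1} = 75·5^{r−1} − 8·2^{r−1} = 3·5^{r+1} − 2·2^{r+1}.
So the formula holds for r+1, and by strong induction S_k = 3·5^k − 2·2^k for all k ≥ 1.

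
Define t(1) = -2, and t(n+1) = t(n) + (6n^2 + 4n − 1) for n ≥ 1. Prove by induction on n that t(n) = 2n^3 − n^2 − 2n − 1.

Base case: t(1) = -2, and 2·1^3 − 1^2 − 2·1 − 1 = -2.
Assume t(r) = 2r^3 − r^2 − 2r − 1.
Then t(r+1) = t(r) + (6r^2 + 4r − 1) = (2r^3 − r^2 − 2r − 1) + (6r^2 + 4r − 1) = 2r^3 + 5r^2 + 2r − 2,
and 2·(r+1)^3 − (r+1)^2 − 2·(r+1) − 1 = 2r^3 + 5r^2 + 2r − 2.
Hence t(n) = 2n^3 − n^2 − 2n − 1 for every n ≥ 1, by induction.

t(n) = 2n^3 − n^2 − 2n − 1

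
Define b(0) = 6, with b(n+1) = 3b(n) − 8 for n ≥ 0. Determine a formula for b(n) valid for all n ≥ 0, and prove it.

Claim: b(n) = 2·3^n + 4.

Base case: b(0) = 6, and 2·3^0 + 4 = 2 + 4 = 6.
Assume b(j) = 2·3^j + 4 for some j ≥ 0.
Then b(j+1) = 3b(j) − 8 = 3·(2·3^j + 4) − 8 = 6·3^j + 12 − 8 = 2·3^{j+1} + 4.
So the formula holds for j+1, and by induction b(n) = 2·3^n + 4 for all n ≥ 0.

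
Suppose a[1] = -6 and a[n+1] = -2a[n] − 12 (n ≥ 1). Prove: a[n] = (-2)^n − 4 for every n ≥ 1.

Base case: a[1] = -6, and (-2)^1 − 4 = -2 − 4 = -6.
Assume a[j] = (-2)^j − 4 for some j ≥ 1.
Then a[j+1] = -2a[j] − 12 = -2·((-2)^j − 4) − 12 = -2·(-2)^j + 8 − 12 = (-2)^{j+1} − 4.
By induction, a[n] = (-2)^n − 4 for all n ≥ 1.

a[n] = (-2)^n − 4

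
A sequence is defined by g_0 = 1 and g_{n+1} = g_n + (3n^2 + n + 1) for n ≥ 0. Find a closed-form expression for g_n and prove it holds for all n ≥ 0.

Claim: g_n = n^3 − n^2 + n + 1.

Base case: g_0 = 1, and 0^3 − 0^2 + 0 + 1 = 1.
Assume g_j = j^3 − j^2 + j + 1.
Then g_{j+1} = g_j + (3j^2 + j + 1) = (j^3 − j^2 + j + 1) + (3j^2 + j + 1) = j^3 + 2j^2 + 2j + 2,
and (j+1)^3 − (j+1)^2 + (j+1) + 1 = j^3 + 2j^2 + 2j + 2.
This completes the inductive step, so g_n = n^3 − n^2 + n + 1 for all n ≥ 0.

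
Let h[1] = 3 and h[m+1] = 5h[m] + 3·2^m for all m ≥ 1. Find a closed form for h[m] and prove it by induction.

Claim: h[m] = 5^m − 2^m.

Base case: h[1] = 3, and 5^1 − 2^1 = 5 − 2 = 3.
Assume h[j] = 5^j − 2^j for some j ≥ 1.
Then h[j+1] = 5h[j] + 3·2^j = 5·(5^j − 2^j) + 3·2^j = 5^{j+1} − 5·2^j + 3·2^j = 5^{j+1} − 2·2^j = 5^{j+1} − 2^{j+1}.
Hence h[m] = 5^m − 2^m for every m ≥ 1, by induction.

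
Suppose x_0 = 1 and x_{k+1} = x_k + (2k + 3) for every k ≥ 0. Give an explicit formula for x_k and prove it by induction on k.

Claim: x_k = k^2 + 2k + 1.

Base case: x_0 = 1, and 0^2 + 2·0 + 1 = 1.
Assume x_j = j^2 + 2j + 1.
Then x_{j+1} = x_j + (2j + 3) = (j^2 + 2j + 1) + (2j + 3) = j^2 + 4j + 4,
and (j+1)^2 + 2·(j+1) + 1 = j^2 + 4j + 4.
This completes the inductive step, so x_k = k^2 + 2k + 1 for all k ≥ 0.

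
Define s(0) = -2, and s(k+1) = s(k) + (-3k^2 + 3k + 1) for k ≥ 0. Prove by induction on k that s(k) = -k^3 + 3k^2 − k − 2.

Base case: s(0) = -2, and -0^3 + 3·0^2 − 0 − 2 = -2.
Assume s(j) = -j^3 + 3j^2 − j − 2.
Then s(j+1) = s(j) + (-3j^2 + 3j + 1) = (-j^3 + 3j^2 − j − 2) + (-3j^2 + 3j + 1) = -j^3 + 2j − 1,
and -(j+1)^3 + 3·(j+1)^2 − (j+1) − 2 = -j^3 + 2j − 1.
This completes the inductive step, so s(k) = -k^3 + 3k^2 − k − 2 for all k ≥ 0.

s(k) = -k^3 + 3k^2 − k − 2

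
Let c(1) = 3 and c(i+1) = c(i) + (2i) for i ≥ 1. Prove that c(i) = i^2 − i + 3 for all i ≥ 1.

Base case: c(1) = 3, and 1^2 − 1 + 3 = 3.
Assume c(k) = k^2 − k + 3.
Then c(k+1) = c(k) + (2k) = (k^2 − k + 3) + (2k) = k^2 + k + 3,
and (k+1)^2 − (k+1) + 3 = k^2 + k + 3.
This completes the inductive step, so c(i) = i^2 − i + 3 for all i ≥ 1.

c(i) = i^2 − i + 3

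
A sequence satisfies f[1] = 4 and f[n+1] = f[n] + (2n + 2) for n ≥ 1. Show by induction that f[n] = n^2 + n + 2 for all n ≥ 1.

Base case: f[1] = 4, and 1^2 + 1 + 2 = 4.
Assume f[j] = j^2 + j + 2.
Then f[j+1] = f[j] + (2j + 2) = (j^2 + j + 2) + (2j + 2) = j^2 + 3j + 4,
and (j+1)^2 + (j+1) + 2 = j^2 + 3j + 4.
By induction, f[n] = n^2 + n + 2 for all n ≥ 1.

f[n] = n^2 + n + 2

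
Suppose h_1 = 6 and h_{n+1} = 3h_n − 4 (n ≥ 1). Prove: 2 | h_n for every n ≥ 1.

Base case: h_1 = 6 = 2·3, so 2 | h_1.
Assume 2 | h_m, so h_m = 2t for some integer t.
Then h_{m+1} = 3h_m − 4 = 3·(2t) − 4 = 2(3t − 2), so 2 | h_{m+1}.
This completes the inductive step, so 2 | h_n for all n ≥ 1.

2 | h_n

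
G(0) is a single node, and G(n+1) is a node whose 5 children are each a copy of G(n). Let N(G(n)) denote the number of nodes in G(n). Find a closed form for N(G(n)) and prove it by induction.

Claim: N(G(n)) = (5^{n+1} − 1)/4.

Base case: N(G(0)) = 1, and (5^{0+1} − 1)/4 = 1.
Assume N(G(j)) = (5^{j+1} − 1)/4.
Then N(G(j+1)) = 1 + 5N(G(j)) = 1 + 5·(5^{j+1} − 1)/4 = 1 + (5^{j+2} − 5)/4 = (4 + 5^{j+2} − 5)/4 = (5^{j+2} − 1)/4.
By induction, N(G(n)) = (5^{n+1} − 1)/4 for all n ≥ 0.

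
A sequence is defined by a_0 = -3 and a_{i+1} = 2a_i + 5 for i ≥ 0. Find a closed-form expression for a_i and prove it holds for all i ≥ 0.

Claim: a_i = 2^{i+1} − 5.

Base case: a_0 = -3, and 2^{0+1} − 5 = 2 − 5 = -3.
Assume a_r = 2^{r+1} − 5 for some r ≥ 0.
Then a_{r+1} = 2a_r + 5 = 2·(2^{r+1} − 5) + 5 = 2^{r+2} − 10 + 5 = 2^{r+2} − 5.
By induction, a_i = 2^{i+1} − 5 for all i ≥ 0.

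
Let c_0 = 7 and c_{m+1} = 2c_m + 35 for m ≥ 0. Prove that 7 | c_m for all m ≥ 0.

Base case: c_0 = 7 = 7·1, so 7 | c_0.
Assume 7 | c_j, so c_j = 7t for some integer t.
Then c_{j+1} = 2c_j + 35 = 2·(7t) + 35 = 7(2t + 5), so 7 | c_{j+1}.
So the property holds for j+1, and by induction 7 | c_m for all m ≥ 0.

7 | c_m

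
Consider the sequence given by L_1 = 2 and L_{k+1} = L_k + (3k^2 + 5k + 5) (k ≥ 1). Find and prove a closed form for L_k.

Claim: L_k = k^3 + k^2 + 3k − 3.

Base case: L_1 = 2, and 1^3 + 1^2 + 3·1 − 3 = 2.
Assume L_m = m^3 + m^2 + 3m − 3.
Then L_{m+1} = L_m + (3m^2 + 5m + 5) = (m^3 + m^2 + 3m − 3) + (3m^2 + 5m + 5) = m^3 + 4m^2 + 8m + 2,
and (m+1)^3 + (m+1)^2 + 3·(m+1) − 3 = m^3 + 4m^2 + 8m + 2.
By induction, L_k = k^3 + k^2 + 3k − 3 for all k ≥ 1.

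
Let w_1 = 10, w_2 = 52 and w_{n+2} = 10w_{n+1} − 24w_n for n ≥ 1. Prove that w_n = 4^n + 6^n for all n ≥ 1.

Base cases: w_1 = 10 and 4^1 + 6^1 = 10; w_2 = 52 and 4^2 + 6^2 = 52.
Assume w_j = 4^j + 6^j for all 1 ≤ j ≤ r, where r ≥ 2.
Then w_{r+1} = 10w_r − 24w_{r−1} = 10·(4^r + 6^r) − 24·(4^{r−1} + 6^{r−1}) = (10·4 − 24)4^{r−1} + (10·6 − 24)6^{r−1} = 16·4^{r−1} + 36·6^{r−1} = 4^{r+1} + 6^{r+1}.
Hence w_n = 4^n + 6^n for every n ≥ 1, by strong induction.

w_n = 4^n + 6^n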